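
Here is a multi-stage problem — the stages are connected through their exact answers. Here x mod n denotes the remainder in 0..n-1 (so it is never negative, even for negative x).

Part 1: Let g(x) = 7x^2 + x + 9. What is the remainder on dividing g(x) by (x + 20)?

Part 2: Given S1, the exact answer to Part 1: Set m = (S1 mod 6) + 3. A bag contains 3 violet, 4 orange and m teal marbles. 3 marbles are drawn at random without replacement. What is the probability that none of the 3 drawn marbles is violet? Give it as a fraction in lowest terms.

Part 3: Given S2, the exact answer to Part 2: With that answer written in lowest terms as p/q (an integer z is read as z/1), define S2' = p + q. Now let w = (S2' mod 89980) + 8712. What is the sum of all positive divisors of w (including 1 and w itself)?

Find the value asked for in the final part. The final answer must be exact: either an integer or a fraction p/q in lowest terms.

12792

Part 1: remainder = value at the root: 7*(-20)^2 + 1*(-20)^1 + 9 = (2800) + (-20) + (9) = 2789; answer 2789
Part 2: S1 = 2789; m = 8; total draws C(15,3) = 455; favorable C(12,3) = 220; P = 44/91; answer 44/91
Part 3: S2 = 44/91; threaded value p + q = 135; w = 8847; 8847 = 3^2 * 983; sigma = (1 + 3 + 9) * (1 + 983) = 13 * 984 = 12792; answer 12792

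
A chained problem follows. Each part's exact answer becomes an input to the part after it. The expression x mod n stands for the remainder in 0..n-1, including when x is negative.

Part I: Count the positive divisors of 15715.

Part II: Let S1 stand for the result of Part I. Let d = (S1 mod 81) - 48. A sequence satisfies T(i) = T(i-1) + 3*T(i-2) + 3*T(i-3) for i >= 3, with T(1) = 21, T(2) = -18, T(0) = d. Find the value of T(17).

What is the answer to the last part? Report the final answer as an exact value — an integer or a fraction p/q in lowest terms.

Part I: 15715 = 5 * 7 * 449; number of divisors = (1+1) * (1+1) * (1+1) = 8; answer 8
Part II: S1 = 8; d = -40; T(3) = 1*(-18) + 3*(21) + 3*(-40) = -75; iterating: T(3)=-75, T(4)=-66, T(5)=-345, T(6)=-768, T(7)=-2001, T(8)=-5340, T(9)=-13647, T(10)=-35670, T(11)=-92631, T(12)=-240582, T(13)=-625485, T(14)=-1625124, T(15)=-4223325, T(16)=-10975152, T(17)=-28520499; answer -28520499

-28520499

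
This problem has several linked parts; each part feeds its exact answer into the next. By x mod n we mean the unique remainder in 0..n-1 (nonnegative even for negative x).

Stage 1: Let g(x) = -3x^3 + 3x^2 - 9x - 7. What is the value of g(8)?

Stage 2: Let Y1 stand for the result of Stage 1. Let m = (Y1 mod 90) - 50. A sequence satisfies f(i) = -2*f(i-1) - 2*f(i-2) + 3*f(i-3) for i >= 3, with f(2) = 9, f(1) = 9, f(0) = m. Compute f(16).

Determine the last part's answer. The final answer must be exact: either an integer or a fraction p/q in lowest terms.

Stage 1: -3*(8)^3 + 3*(8)^2 - 9*(8)^1 - 7 = (-1536) + (192) + (-72) + (-7) = -1423; answer -1423
Stage 2: Y1 = -1423; m = -33; f(3) = -2*(9) - 2*(9) + 3*(-33) = -135; iterating: f(3)=-135, f(4)=279, f(5)=-261, f(6)=-441, f(7)=2241, f(8)=-4383, f(9)=2961, f(10)=9567, f(11)=-38205, f(12)=66159, f(13)=-27207, f(14)=-192519, f(15)=637929, f(16)=-972441; answer -972441

-972441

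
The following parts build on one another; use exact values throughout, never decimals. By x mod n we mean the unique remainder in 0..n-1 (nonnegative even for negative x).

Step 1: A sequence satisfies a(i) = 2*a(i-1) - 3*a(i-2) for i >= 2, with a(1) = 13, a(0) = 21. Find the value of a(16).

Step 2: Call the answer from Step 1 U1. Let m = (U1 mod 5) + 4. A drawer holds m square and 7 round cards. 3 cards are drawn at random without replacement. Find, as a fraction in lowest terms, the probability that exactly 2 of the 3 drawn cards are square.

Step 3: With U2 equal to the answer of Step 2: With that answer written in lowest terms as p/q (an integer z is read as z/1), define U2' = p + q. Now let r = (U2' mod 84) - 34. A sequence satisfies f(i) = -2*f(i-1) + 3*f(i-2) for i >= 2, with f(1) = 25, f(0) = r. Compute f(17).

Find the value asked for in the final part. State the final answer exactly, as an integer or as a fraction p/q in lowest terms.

-322850375

Step 1: a(2) = 2*(13) - 3*(21) = -37; iterating: a(2)=-37, a(3)=-113, a(4)=-115, a(5)=109, a(6)=563, a(7)=799, a(8)=-91, a(9)=-2579, a(10)=-4885, a(11)=-2033, a(12)=10589, a(13)=27277, a(14)=22787, a(15)=-36257, a(16)=-140875; answer -140875
Step 2: U1 = -140875; m = 4; total draws C(11,3) = 165; favorable C(4,2)*C(7,1) = 42; P = 14/55; answer 14/55
Step 3: U2 = 14/55; threaded value p + q = 69; r = 35; f(2) = -2*(25) + 3*(35) = 55; iterating: f(2)=55, f(3)=-35, f(4)=235, f(5)=-575, f(6)=1855, f(7)=-5435, f(8)=16435, f(9)=-49175, f(10)=147655, f(11)=-442835, f(12)=1328635, f(13)=-3985775, f(14)=11957455, f(15)=-35872235, f(16)=107616835, f(17)=-322850375; answer -322850375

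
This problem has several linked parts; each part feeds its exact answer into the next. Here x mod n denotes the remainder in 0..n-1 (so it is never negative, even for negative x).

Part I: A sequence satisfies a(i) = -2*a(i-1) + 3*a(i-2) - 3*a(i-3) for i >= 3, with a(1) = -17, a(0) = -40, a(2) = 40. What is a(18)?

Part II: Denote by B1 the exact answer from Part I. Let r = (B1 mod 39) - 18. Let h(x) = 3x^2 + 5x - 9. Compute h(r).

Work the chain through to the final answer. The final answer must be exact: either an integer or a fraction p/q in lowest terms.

41

Part I: a(3) = -2*(40) + 3*(-17) - 3*(-40) = -11; iterating: a(3)=-11, a(4)=193, a(5)=-539, a(6)=1690, a(7)=-5576, a(8)=17839, a(9)=-57476, a(10)=185197, a(11)=-596339, a(12)=1920697, a(13)=-6186002, a(14)=19923112, a(15)=-64166321, a(16)=206659984, a(17)=-665588267, a(18)=2143655449; answer 2143655449
Part II: B1 = 2143655449; r = -5; 3*(-5)^2 + 5*(-5)^1 - 9 = (75) + (-25) + (-9) = 41; answer 41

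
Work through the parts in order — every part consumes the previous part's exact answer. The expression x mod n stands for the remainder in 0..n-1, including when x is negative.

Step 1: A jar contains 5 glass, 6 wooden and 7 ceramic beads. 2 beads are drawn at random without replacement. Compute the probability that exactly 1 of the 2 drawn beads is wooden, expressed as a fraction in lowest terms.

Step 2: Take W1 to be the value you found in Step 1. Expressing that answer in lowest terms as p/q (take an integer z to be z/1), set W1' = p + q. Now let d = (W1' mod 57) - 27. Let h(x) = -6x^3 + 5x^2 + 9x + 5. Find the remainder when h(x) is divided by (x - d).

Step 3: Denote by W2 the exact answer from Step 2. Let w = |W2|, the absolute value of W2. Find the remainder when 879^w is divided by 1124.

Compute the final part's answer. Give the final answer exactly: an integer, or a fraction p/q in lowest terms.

523

Step 1: total draws C(18,2) = 153; favorable C(6,1)*C(12,1) = 72; P = 8/17; answer 8/17
Step 2: W1 = 8/17; threaded value p + q = 25; d = -2; remainder = value at the root: -6*(-2)^3 + 5*(-2)^2 + 9*(-2)^1 + 5 = (48) + (20) + (-18) + (5) = 55; answer 55
Step 3: W2 = 55; w = 55; squarings mod 1124: 879^1=879, 879^2=453, 879^4=641, 879^8=621, 879^16=109, 879^32=641; 879^55 = 879^1 * 879^2 * 879^4 * 879^16 * 879^32 = 523 (mod 1124); answer 523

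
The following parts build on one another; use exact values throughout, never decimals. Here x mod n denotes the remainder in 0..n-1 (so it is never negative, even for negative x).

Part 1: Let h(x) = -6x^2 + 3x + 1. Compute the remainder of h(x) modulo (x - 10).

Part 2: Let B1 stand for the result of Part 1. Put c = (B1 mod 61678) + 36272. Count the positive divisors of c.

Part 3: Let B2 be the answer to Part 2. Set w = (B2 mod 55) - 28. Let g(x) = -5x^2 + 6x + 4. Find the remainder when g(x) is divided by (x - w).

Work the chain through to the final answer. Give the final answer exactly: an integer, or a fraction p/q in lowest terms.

Part 1: remainder = value at the root: -6*(10)^2 + 3*(10)^1 + 1 = (-600) + (30) + (1) = -569; answer -569
Part 2: B1 = -569; c = 97381; 97381 is prime, so its only divisors are 1 and 97381; count = 2; answer 2
Part 3: B2 = 2; w = -26; remainder = value at the root: -5*(-26)^2 + 6*(-26)^1 + 4 = (-3380) + (-156) + (4) = -3532; answer -3532

-3532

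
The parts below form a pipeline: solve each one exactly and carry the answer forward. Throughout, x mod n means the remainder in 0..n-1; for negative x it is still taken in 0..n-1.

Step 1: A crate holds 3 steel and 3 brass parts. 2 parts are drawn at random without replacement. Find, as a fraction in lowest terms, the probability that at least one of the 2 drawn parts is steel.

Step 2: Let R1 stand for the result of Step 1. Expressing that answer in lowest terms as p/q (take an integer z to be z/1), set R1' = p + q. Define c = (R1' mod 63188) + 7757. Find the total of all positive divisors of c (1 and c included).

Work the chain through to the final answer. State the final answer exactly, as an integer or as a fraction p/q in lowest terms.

Step 1: total draws C(6,2) = 15; complement C(3,2) = 3; favorable 15 - 3 = 12; P = 4/5; answer 4/5
Step 2: R1 = 4/5; threaded value p + q = 9; c = 7766; 7766 = 2 * 11 * 353; sigma = (1 + 2) * (1 + 11) * (1 + 353) = 3 * 12 * 354 = 12744; answer 12744

12744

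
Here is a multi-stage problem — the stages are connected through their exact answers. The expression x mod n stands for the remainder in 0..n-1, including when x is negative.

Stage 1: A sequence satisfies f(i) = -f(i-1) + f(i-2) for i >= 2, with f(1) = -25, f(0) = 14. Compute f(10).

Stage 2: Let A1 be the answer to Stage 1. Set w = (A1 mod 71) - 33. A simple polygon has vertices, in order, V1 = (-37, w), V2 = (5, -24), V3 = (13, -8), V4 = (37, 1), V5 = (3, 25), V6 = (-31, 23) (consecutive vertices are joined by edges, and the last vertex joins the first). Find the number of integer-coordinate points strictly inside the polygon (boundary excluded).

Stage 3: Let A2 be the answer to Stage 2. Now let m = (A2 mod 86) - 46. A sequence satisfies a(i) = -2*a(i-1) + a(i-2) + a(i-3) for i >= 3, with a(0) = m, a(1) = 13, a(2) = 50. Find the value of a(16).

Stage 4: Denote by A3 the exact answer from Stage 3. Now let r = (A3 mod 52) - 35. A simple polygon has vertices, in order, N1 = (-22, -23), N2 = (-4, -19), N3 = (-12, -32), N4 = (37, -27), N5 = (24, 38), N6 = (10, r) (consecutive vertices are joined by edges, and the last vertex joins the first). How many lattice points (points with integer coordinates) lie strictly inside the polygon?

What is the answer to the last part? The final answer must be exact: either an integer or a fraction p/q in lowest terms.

1833

Stage 1: f(2) = -1*(-25) + 1*(14) = 39; iterating: f(2)=39, f(3)=-64, f(4)=103, f(5)=-167, f(6)=270, f(7)=-437, f(8)=707, f(9)=-1144, f(10)=1851; answer 1851
Stage 2: A1 = 1851; w = -28; cross terms: (-37*-24 - 5*-28)=1028, (5*-8 - 13*-24)=272, (13*1 - 37*-8)=309, (37*25 - 3*1)=922, (3*23 - -31*25)=844, (-31*-28 - -37*23)=1719; twice the area = |5094| = 5094; area = 2547; boundary points = 2 + 8 + 3 + 2 + 2 + 3 = 20; strictly interior points = area - boundary/2 + 1 = 2538; answer 2538
Stage 3: A2 = 2538; m = -2; a(3) = -2*(50) + 1*(13) + 1*(-2) = -89; iterating: a(3)=-89, a(4)=241, a(5)=-521, a(6)=1194, a(7)=-2668, a(8)=6009, a(9)=-13492, a(10)=30325, a(11)=-68133, a(12)=153099, a(13)=-344006, a(14)=772978, a(15)=-1736863, a(16)=3902698; answer 3902698
Stage 4: A3 = 3902698; r = 11; cross terms: (-22*-19 - -4*-23)=326, (-4*-32 - -12*-19)=-100, (-12*-27 - 37*-32)=1508, (37*38 - 24*-27)=2054, (24*11 - 10*38)=-116, (10*-23 - -22*11)=12; twice the area = |3684| = 3684; area = 1842; boundary points = 2 + 1 + 1 + 13 + 1 + 2 = 20; strictly interior points = area - boundary/2 + 1 = 1833; answer 1833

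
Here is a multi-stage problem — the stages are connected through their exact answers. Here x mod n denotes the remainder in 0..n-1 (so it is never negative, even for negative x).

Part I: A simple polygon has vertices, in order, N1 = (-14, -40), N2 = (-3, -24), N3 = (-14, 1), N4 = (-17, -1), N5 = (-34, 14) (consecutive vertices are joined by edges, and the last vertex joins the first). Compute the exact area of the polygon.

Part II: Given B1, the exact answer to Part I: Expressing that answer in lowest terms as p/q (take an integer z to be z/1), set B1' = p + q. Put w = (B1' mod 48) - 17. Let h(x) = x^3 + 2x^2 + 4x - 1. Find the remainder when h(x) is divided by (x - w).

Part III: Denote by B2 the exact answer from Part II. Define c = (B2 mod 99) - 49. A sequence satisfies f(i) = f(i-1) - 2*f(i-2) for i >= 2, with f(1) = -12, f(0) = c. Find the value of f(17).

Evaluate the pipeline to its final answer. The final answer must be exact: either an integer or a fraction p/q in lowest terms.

Part I: cross terms: (-14*-24 - -3*-40)=216, (-3*1 - -14*-24)=-339, (-14*-1 - -17*1)=31, (-17*14 - -34*-1)=-272, (-34*-40 - -14*14)=1556; twice the area = |1192| = 1192; area = 596; answer 596
Part II: B1 = 596; threaded value p + q = 597; w = 4; remainder = value at the root: 1*(4)^3 + 2*(4)^2 + 4*(4)^1 - 1 = (64) + (32) + (16) + (-1) = 111; answer 111
Part III: B2 = 111; c = -37; f(2) = 1*(-12) - 2*(-37) = 62; iterating: f(2)=62, f(3)=86, f(4)=-38, f(5)=-210, f(6)=-134, f(7)=286, f(8)=554, f(9)=-18, f(10)=-1126, f(11)=-1090, f(12)=1162, f(13)=3342, f(14)=1018, f(15)=-5666, f(16)=-7702, f(17)=3630; answer 3630

3630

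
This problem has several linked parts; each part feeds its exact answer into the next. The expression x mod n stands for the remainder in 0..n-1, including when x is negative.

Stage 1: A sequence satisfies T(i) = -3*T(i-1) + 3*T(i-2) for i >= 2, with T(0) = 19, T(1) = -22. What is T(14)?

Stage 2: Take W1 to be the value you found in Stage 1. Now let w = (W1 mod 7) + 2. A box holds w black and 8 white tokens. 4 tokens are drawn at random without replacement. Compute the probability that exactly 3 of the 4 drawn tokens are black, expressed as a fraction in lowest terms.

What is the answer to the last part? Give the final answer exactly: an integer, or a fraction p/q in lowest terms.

16/65

Stage 1: T(2) = -3*(-22) + 3*(19) = 123; iterating: T(2)=123, T(3)=-435, T(4)=1674, T(5)=-6327, T(6)=24003, T(7)=-90990, T(8)=344979, T(9)=-1307907, T(10)=4958658, T(11)=-18799695, T(12)=71275059, T(13)=-270224262, T(14)=1024497963; answer 1024497963
Stage 2: W1 = 1024497963; w = 8; total draws C(16,4) = 1820; favorable C(8,3)*C(8,1) = 448; P = 16/65; answer 16/65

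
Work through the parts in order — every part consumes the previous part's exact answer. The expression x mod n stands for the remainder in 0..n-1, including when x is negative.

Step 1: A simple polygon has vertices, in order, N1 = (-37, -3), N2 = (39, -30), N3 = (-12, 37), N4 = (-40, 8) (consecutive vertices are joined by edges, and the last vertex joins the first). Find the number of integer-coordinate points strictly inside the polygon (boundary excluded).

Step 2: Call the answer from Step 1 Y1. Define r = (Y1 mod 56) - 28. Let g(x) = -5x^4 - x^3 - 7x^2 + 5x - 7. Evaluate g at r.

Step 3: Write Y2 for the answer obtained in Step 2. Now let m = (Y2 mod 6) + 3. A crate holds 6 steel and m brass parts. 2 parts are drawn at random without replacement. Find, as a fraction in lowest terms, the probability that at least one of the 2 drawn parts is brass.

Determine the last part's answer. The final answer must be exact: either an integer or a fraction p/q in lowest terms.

17/22

Step 1: cross terms: (-37*-30 - 39*-3)=1227, (39*37 - -12*-30)=1083, (-12*8 - -40*37)=1384, (-40*-3 - -37*8)=416; twice the area = |4110| = 4110; area = 2055; boundary points = 1 + 1 + 1 + 1 = 4; strictly interior points = area - boundary/2 + 1 = 2054; answer 2054
Step 2: Y1 = 2054; r = 10; -5*(10)^4 - 1*(10)^3 - 7*(10)^2 + 5*(10)^1 - 7 = (-50000) + (-1000) + (-700) + (50) + (-7) = -51657; answer -51657
Step 3: Y2 = -51657; m = 6; total draws C(12,2) = 66; complement C(6,2) = 15; favorable 66 - 15 = 51; P = 17/22; answer 17/22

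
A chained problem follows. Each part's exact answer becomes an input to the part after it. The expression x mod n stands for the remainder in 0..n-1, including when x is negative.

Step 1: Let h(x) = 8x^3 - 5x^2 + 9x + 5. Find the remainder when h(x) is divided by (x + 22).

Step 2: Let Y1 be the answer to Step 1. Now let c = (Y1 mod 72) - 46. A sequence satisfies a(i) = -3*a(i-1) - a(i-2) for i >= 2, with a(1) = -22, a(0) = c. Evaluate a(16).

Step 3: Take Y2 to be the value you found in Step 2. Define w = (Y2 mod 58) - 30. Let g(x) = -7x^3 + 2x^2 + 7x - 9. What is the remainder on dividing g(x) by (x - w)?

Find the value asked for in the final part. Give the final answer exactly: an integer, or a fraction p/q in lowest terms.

-6739

Step 1: remainder = value at the root: 8*(-22)^3 - 5*(-22)^2 + 9*(-22)^1 + 5 = (-85184) + (-2420) + (-198) + (5) = -87797; answer -87797
Step 2: Y1 = -87797; c = -3; a(2) = -3*(-22) - 1*(-3) = 69; iterating: a(2)=69, a(3)=-185, a(4)=486, a(5)=-1273, a(6)=3333, a(7)=-8726, a(8)=22845, a(9)=-59809, a(10)=156582, a(11)=-409937, a(12)=1073229, a(13)=-2809750, a(14)=7356021, a(15)=-19258313, a(16)=50418918; answer 50418918
Step 3: Y2 = 50418918; w = 10; remainder = value at the root: -7*(10)^3 + 2*(10)^2 + 7*(10)^1 - 9 = (-7000) + (200) + (70) + (-9) = -6739; answer -6739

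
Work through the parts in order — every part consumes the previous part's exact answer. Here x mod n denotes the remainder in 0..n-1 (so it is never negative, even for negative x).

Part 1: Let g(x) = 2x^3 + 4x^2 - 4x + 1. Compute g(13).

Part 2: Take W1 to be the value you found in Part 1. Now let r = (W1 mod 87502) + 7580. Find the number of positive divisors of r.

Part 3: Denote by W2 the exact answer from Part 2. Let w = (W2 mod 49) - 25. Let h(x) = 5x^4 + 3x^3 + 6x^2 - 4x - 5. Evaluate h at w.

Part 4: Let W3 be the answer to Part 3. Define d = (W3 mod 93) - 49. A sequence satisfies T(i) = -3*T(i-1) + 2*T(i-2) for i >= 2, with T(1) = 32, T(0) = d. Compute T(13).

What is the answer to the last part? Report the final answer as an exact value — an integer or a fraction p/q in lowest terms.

115143008

Part 1: 2*(13)^3 + 4*(13)^2 - 4*(13)^1 + 1 = (4394) + (676) + (-52) + (1) = 5019; answer 5019
Part 2: W1 = 5019; r = 12599; 12599 = 43 * 293; number of divisors = (1+1) * (1+1) = 4; answer 4
Part 3: W2 = 4; w = -21; 5*(-21)^4 + 3*(-21)^3 + 6*(-21)^2 - 4*(-21)^1 - 5 = (972405) + (-27783) + (2646) + (84) + (-5) = 947347; answer 947347
Part 4: W3 = 947347; d = 0; T(2) = -3*(32) + 2*(0) = -96; iterating: T(2)=-96, T(3)=352, T(4)=-1248, T(5)=4448, T(6)=-15840, T(7)=56416, T(8)=-200928, T(9)=715616, T(10)=-2548704, T(11)=9077344, T(12)=-32329440, T(13)=115143008; answer 115143008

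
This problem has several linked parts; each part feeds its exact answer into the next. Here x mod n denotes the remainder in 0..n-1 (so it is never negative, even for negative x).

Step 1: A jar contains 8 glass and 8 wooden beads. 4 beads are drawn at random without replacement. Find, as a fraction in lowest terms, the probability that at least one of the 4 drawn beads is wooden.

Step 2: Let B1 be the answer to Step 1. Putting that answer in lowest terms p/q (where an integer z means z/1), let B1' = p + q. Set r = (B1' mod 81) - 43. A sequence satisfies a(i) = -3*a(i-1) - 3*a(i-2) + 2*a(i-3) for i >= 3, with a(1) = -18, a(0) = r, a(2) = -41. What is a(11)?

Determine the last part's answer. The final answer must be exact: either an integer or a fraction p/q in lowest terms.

Step 1: total draws C(16,4) = 1820; complement C(8,4) = 70; favorable 1820 - 70 = 1750; P = 25/26; answer 25/26
Step 2: B1 = 25/26; threaded value p + q = 51; r = 8; a(3) = -3*(-41) - 3*(-18) + 2*(8) = 193; iterating: a(3)=193, a(4)=-492, a(5)=815, a(6)=-583, a(7)=-1680, a(8)=8419, a(9)=-21383, a(10)=35532, a(11)=-25609; answer -25609

-25609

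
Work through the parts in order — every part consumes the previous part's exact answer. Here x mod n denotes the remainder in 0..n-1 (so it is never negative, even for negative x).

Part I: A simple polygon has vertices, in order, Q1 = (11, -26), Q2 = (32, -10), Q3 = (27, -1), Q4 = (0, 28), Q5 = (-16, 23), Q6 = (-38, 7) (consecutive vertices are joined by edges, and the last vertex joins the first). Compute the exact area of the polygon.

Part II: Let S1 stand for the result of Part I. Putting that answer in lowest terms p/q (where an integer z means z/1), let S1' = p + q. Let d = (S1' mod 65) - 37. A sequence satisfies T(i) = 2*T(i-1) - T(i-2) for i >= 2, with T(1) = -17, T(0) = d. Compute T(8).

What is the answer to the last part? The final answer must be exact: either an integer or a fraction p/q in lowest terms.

95

Part I: cross terms: (11*-10 - 32*-26)=722, (32*-1 - 27*-10)=238, (27*28 - 0*-1)=756, (0*23 - -16*28)=448, (-16*7 - -38*23)=762, (-38*-26 - 11*7)=911; twice the area = |3837| = 3837; area = 3837/2; answer 3837/2
Part II: S1 = 3837/2; threaded value p + q = 3839; d = -33; T(2) = 2*(-17) - 1*(-33) = -1; iterating: T(2)=-1, T(3)=15, T(4)=31, T(5)=47, T(6)=63, T(7)=79, T(8)=95; answer 95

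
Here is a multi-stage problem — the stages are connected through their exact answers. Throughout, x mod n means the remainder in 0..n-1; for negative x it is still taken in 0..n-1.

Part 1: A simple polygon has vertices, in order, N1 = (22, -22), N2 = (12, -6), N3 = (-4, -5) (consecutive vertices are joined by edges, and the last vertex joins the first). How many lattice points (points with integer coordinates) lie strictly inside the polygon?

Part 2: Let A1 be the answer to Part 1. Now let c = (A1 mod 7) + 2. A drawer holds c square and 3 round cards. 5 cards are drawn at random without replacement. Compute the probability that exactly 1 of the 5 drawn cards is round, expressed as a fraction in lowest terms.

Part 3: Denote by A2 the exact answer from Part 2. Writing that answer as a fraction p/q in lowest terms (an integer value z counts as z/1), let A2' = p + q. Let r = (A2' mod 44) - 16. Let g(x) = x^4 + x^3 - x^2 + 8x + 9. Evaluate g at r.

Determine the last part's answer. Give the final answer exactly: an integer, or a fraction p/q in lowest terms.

15948

Part 1: cross terms: (22*-6 - 12*-22)=132, (12*-5 - -4*-6)=-84, (-4*-22 - 22*-5)=198; twice the area = |246| = 246; area = 123; boundary points = 2 + 1 + 1 = 4; strictly interior points = area - boundary/2 + 1 = 122; answer 122
Part 2: A1 = 122; c = 5; total draws C(8,5) = 56; favorable C(3,1)*C(5,4) = 15; P = 15/56; answer 15/56
Part 3: A2 = 15/56; threaded value p + q = 71; r = 11; 1*(11)^4 + 1*(11)^3 - 1*(11)^2 + 8*(11)^1 + 9 = (14641) + (1331) + (-121) + (88) + (9) = 15948; answer 15948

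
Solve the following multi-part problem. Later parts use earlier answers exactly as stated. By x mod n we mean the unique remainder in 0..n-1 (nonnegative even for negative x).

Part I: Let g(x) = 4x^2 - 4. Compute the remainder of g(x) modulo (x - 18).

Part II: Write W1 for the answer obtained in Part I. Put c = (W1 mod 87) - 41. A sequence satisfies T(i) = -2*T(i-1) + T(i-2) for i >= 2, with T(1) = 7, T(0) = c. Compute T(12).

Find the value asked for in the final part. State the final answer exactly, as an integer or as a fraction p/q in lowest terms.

92433

Part I: remainder = value at the root: 4*(18)^2 - 4 = (1296) + (-4) = 1292; answer 1292
Part II: W1 = 1292; c = 33; T(2) = -2*(7) + 1*(33) = 19; iterating: T(2)=19, T(3)=-31, T(4)=81, T(5)=-193, T(6)=467, T(7)=-1127, T(8)=2721, T(9)=-6569, T(10)=15859, T(11)=-38287, T(12)=92433; answer 92433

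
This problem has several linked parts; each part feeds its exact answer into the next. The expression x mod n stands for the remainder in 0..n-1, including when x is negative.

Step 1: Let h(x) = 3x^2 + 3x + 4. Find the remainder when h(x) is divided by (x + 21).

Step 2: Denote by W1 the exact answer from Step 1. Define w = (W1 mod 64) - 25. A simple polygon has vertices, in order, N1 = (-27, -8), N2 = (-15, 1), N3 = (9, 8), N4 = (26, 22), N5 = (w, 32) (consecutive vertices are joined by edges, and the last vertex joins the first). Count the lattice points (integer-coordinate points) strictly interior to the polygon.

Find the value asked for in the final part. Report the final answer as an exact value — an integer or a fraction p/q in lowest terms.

Step 1: remainder = value at the root: 3*(-21)^2 + 3*(-21)^1 + 4 = (1323) + (-63) + (4) = 1264; answer 1264
Step 2: W1 = 1264; w = 23; cross terms: (-27*1 - -15*-8)=-147, (-15*8 - 9*1)=-129, (9*22 - 26*8)=-10, (26*32 - 23*22)=326, (23*-8 - -27*32)=680; twice the area = |720| = 720; area = 360; boundary points = 3 + 1 + 1 + 1 + 10 = 16; strictly interior points = area - boundary/2 + 1 = 353; answer 353

353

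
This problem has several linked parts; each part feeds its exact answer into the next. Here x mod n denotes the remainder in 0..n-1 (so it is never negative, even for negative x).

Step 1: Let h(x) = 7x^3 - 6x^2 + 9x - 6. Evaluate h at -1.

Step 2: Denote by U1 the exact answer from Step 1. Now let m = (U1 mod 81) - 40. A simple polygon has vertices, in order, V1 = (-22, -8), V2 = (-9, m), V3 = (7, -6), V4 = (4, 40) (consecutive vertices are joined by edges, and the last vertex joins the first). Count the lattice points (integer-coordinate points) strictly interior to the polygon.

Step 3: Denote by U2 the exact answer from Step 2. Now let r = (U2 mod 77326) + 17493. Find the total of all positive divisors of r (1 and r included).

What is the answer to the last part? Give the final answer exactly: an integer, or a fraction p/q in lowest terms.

Step 1: 7*(-1)^3 - 6*(-1)^2 + 9*(-1)^1 - 6 = (-7) + (-6) + (-9) + (-6) = -28; answer -28
Step 2: U1 = -28; m = 13; cross terms: (-22*13 - -9*-8)=-358, (-9*-6 - 7*13)=-37, (7*40 - 4*-6)=304, (4*-8 - -22*40)=848; twice the area = |757| = 757; area = 757/2; boundary points = 1 + 1 + 1 + 2 = 5; strictly interior points = area - boundary/2 + 1 = 377; answer 377
Step 3: U2 = 377; r = 17870; 17870 = 2 * 5 * 1787; sigma = (1 + 2) * (1 + 5) * (1 + 1787) = 3 * 6 * 1788 = 32184; answer 32184

32184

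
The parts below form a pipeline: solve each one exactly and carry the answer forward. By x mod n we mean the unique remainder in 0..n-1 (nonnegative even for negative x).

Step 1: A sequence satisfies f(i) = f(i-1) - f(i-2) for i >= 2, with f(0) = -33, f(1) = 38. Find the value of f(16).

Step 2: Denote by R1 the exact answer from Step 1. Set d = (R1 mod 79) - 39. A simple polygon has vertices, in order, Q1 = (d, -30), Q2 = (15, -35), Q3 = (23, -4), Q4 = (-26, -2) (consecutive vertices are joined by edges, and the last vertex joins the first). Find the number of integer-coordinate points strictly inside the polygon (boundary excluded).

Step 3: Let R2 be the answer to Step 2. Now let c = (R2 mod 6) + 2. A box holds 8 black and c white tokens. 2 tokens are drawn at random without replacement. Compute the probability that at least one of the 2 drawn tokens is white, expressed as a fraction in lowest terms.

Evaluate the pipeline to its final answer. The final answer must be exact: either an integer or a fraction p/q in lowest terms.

27/55

Step 1: f(2) = 1*(38) - 1*(-33) = 71; iterating: f(2)=71, f(3)=33, f(4)=-38, f(5)=-71, f(6)=-33, f(7)=38, f(8)=71, f(9)=33, f(10)=-38, f(11)=-71, f(12)=-33, f(13)=38, f(14)=71, f(15)=33, f(16)=-38; answer -38
Step 2: R1 = -38; d = 2; cross terms: (2*-35 - 15*-30)=380, (15*-4 - 23*-35)=745, (23*-2 - -26*-4)=-150, (-26*-30 - 2*-2)=784; twice the area = |1759| = 1759; area = 1759/2; boundary points = 1 + 1 + 1 + 28 = 31; strictly interior points = area - boundary/2 + 1 = 865; answer 865
Step 3: R2 = 865; c = 3; total draws C(11,2) = 55; complement C(8,2) = 28; favorable 55 - 28 = 27; P = 27/55; answer 27/55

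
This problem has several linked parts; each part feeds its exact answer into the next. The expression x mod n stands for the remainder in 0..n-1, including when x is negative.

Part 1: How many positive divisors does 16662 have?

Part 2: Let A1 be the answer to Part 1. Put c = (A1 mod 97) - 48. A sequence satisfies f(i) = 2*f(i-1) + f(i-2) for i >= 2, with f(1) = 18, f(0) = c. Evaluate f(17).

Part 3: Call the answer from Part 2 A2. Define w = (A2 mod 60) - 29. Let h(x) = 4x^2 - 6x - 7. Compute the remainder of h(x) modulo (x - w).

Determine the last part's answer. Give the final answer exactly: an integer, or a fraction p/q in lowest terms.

Part 1: 16662 = 2 * 3 * 2777; number of divisors = (1+1) * (1+1) * (1+1) = 8; answer 8
Part 2: A1 = 8; c = -40; f(2) = 2*(18) + 1*(-40) = -4; iterating: f(2)=-4, f(3)=10, f(4)=16, f(5)=42, f(6)=100, f(7)=242, f(8)=584, f(9)=1410, f(10)=3404, f(11)=8218, f(12)=19840, f(13)=47898, f(14)=115636, f(15)=279170, f(16)=673976, f(17)=1627122; answer 1627122
Part 3: A2 = 1627122; w = 13; remainder = value at the root: 4*(13)^2 - 6*(13)^1 - 7 = (676) + (-78) + (-7) = 591; answer 591

591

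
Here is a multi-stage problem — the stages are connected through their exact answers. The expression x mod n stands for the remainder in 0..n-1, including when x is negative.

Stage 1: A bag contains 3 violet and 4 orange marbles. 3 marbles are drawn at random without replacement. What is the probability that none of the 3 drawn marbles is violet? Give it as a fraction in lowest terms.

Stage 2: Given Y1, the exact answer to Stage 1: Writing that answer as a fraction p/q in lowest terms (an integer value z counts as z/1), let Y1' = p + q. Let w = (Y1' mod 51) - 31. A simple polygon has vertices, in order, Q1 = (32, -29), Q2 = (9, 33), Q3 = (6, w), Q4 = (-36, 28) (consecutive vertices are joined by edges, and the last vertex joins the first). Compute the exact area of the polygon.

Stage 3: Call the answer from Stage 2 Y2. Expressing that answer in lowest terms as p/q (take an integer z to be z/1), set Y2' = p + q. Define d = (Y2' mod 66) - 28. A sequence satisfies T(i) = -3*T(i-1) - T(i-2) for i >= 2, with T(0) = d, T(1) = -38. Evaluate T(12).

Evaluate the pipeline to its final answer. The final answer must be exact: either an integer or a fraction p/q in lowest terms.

Stage 1: total draws C(7,3) = 35; favorable C(4,3) = 4; P = 4/35; answer 4/35
Stage 2: Y1 = 4/35; threaded value p + q = 39; w = 8; cross terms: (32*33 - 9*-29)=1317, (9*8 - 6*33)=-126, (6*28 - -36*8)=456, (-36*-29 - 32*28)=148; twice the area = |1795| = 1795; area = 1795/2; answer 1795/2
Stage 3: Y2 = 1795/2; threaded value p + q = 1797; d = -13; T(2) = -3*(-38) - 1*(-13) = 127; iterating: T(2)=127, T(3)=-343, T(4)=902, T(5)=-2363, T(6)=6187, T(7)=-16198, T(8)=42407, T(9)=-111023, T(10)=290662, T(11)=-760963, T(12)=1992227; answer 1992227

1992227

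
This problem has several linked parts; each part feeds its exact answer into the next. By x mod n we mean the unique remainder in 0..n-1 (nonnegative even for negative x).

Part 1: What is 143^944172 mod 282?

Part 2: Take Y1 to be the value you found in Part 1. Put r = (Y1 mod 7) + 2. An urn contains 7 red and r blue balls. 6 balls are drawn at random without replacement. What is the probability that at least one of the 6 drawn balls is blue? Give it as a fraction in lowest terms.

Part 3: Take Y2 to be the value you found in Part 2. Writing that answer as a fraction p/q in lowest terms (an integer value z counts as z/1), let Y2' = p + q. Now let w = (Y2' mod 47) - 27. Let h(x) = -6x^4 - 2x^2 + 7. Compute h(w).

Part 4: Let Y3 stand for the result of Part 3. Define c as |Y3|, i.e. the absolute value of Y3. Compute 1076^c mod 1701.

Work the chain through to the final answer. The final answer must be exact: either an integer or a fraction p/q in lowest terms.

1580

Part 1: squarings mod 282: 143^1=143, 143^2=145, 143^4=157, 143^8=115, 143^16=253, 143^32=277, 143^64=25, 143^128=61, 143^256=55, 143^512=205, 143^1024=7, 143^2048=49, 143^4096=145, 143^8192=157, 143^16384=115, 143^32768=253, 143^65536=277, 143^131072=25, 143^262144=61, 143^524288=55; 143^944172 = 143^4 * 143^8 * 143^32 * 143^2048 * 143^8192 * 143^16384 * 143^131072 * 143^262144 * 143^524288 = 259 (mod 282); answer 259
Part 2: Y1 = 259; r = 2; total draws C(9,6) = 84; complement C(7,6) = 7; favorable 84 - 7 = 77; P = 11/12; answer 11/12
Part 3: Y2 = 11/12; threaded value p + q = 23; w = -4; -6*(-4)^4 - 2*(-4)^2 + 7 = (-1536) + (-32) + (7) = -1561; answer -1561
Part 4: Y3 = -1561; c = 1561; squarings mod 1701: 1076^1=1076, 1076^2=1096, 1076^4=310, 1076^8=844, 1076^16=1318, 1076^32=403, 1076^64=814, 1076^128=907, 1076^256=1066, 1076^512=88, 1076^1024=940; 1076^1561 = 1076^1 * 1076^8 * 1076^16 * 1076^512 * 1076^1024 = 1580 (mod 1701); answer 1580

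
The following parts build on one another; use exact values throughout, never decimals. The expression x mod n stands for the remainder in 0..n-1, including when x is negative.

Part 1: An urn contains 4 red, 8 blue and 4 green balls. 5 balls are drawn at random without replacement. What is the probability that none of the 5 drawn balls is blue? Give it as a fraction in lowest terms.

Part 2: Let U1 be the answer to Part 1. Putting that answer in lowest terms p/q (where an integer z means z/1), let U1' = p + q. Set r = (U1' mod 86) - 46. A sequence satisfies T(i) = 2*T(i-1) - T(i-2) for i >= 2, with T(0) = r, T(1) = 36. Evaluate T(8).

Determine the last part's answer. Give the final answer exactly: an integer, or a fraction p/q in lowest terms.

57

Part 1: total draws C(16,5) = 4368; favorable C(8,5) = 56; P = 1/78; answer 1/78
Part 2: U1 = 1/78; threaded value p + q = 79; r = 33; T(2) = 2*(36) - 1*(33) = 39; iterating: T(2)=39, T(3)=42, T(4)=45, T(5)=48, T(6)=51, T(7)=54, T(8)=57; answer 57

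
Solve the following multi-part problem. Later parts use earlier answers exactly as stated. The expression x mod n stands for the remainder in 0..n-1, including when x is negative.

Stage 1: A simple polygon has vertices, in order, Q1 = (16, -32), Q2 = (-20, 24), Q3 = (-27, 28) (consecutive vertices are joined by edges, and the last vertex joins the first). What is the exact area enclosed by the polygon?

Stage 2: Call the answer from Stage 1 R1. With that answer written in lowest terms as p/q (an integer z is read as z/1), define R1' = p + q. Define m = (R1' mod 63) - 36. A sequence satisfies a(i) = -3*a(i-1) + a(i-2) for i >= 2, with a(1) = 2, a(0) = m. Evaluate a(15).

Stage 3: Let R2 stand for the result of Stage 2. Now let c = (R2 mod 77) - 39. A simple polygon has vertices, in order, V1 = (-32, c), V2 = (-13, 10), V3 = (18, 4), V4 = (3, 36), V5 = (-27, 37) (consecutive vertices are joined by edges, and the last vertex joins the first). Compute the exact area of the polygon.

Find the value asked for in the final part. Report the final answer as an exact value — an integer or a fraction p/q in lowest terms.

2855/2

Stage 1: cross terms: (16*24 - -20*-32)=-256, (-20*28 - -27*24)=88, (-27*-32 - 16*28)=416; twice the area = |248| = 248; area = 124; answer 124
Stage 2: R1 = 124; threaded value p + q = 125; m = 26; a(2) = -3*(2) + 1*(26) = 20; iterating: a(2)=20, a(3)=-58, a(4)=194, a(5)=-640, a(6)=2114, a(7)=-6982, a(8)=23060, a(9)=-76162, a(10)=251546, a(11)=-830800, a(12)=2743946, a(13)=-9062638, a(14)=29931860, a(15)=-98858218; answer -98858218
Stage 3: R2 = -98858218; c = -36; cross terms: (-32*10 - -13*-36)=-788, (-13*4 - 18*10)=-232, (18*36 - 3*4)=636, (3*37 - -27*36)=1083, (-27*-36 - -32*37)=2156; twice the area = |2855| = 2855; area = 2855/2; answer 2855/2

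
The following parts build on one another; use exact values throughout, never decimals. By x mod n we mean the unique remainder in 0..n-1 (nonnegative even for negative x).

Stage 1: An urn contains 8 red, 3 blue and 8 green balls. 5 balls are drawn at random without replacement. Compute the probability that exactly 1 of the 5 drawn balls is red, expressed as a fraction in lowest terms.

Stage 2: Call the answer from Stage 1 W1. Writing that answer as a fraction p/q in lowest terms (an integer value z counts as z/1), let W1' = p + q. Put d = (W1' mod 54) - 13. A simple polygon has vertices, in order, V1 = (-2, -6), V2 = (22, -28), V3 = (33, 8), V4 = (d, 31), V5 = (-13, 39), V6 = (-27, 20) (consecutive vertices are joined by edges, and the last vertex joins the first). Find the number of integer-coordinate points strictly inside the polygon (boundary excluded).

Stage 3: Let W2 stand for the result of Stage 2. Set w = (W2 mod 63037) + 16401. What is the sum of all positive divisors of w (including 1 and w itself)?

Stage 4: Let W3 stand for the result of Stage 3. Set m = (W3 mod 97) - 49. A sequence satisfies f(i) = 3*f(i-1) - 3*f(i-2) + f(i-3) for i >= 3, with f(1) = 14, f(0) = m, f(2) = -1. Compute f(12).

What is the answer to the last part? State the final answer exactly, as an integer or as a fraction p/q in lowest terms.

Stage 1: total draws C(19,5) = 11628; favorable C(8,1)*C(11,4) = 2640; P = 220/969; answer 220/969
Stage 2: W1 = 220/969; threaded value p + q = 1189; d = -12; cross terms: (-2*-28 - 22*-6)=188, (22*8 - 33*-28)=1100, (33*31 - -12*8)=1119, (-12*39 - -13*31)=-65, (-13*20 - -27*39)=793, (-27*-6 - -2*20)=202; twice the area = |3337| = 3337; area = 3337/2; boundary points = 2 + 1 + 1 + 1 + 1 + 1 = 7; strictly interior points = area - boundary/2 + 1 = 1666; answer 1666
Stage 3: W2 = 1666; w = 18067; 18067 = 7 * 29 * 89; sigma = (1 + 7) * (1 + 29) * (1 + 89) = 8 * 30 * 90 = 21600; answer 21600
Stage 4: W3 = 21600; m = 17; f(3) = 3*(-1) - 3*(14) + 1*(17) = -28; iterating: f(3)=-28, f(4)=-67, f(5)=-118, f(6)=-181, f(7)=-256, f(8)=-343, f(9)=-442, f(10)=-553, f(11)=-676, f(12)=-811; answer -811

-811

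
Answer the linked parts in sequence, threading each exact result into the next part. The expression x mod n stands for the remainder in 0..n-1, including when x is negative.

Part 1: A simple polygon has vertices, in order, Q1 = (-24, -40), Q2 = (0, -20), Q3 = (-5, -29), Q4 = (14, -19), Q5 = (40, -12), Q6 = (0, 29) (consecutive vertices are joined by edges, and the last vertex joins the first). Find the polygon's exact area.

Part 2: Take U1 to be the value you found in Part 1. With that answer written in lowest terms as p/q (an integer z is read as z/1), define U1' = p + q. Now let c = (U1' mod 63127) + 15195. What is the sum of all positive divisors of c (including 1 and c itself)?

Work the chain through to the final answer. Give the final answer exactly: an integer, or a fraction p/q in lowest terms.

Part 1: cross terms: (-24*-20 - 0*-40)=480, (0*-29 - -5*-20)=-100, (-5*-19 - 14*-29)=501, (14*-12 - 40*-19)=592, (40*29 - 0*-12)=1160, (0*-40 - -24*29)=696; twice the area = |3329| = 3329; area = 3329/2; answer 3329/2
Part 2: U1 = 3329/2; threaded value p + q = 3331; c = 18526; 18526 = 2 * 59 * 157; sigma = (1 + 2) * (1 + 59) * (1 + 157) = 3 * 60 * 158 = 28440; answer 28440

28440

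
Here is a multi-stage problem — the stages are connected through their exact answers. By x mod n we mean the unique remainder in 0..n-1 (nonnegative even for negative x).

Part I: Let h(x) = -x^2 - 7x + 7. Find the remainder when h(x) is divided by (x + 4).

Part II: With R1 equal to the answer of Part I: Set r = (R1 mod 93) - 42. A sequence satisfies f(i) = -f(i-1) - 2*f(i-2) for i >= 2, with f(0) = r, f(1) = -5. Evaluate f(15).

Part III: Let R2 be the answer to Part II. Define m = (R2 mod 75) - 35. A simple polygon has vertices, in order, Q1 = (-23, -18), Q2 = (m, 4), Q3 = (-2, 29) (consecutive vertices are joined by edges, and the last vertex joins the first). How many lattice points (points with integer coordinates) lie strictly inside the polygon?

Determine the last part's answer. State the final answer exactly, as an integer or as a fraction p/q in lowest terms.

792

Part I: remainder = value at the root: -1*(-4)^2 - 7*(-4)^1 + 7 = (-16) + (28) + (7) = 19; answer 19
Part II: R1 = 19; r = -23; f(2) = -1*(-5) - 2*(-23) = 51; iterating: f(2)=51, f(3)=-41, f(4)=-61, f(5)=143, f(6)=-21, f(7)=-265, f(8)=307, f(9)=223, f(10)=-837, f(11)=391, f(12)=1283, f(13)=-2065, f(14)=-501, f(15)=4631; answer 4631
Part III: R2 = 4631; m = 21; cross terms: (-23*4 - 21*-18)=286, (21*29 - -2*4)=617, (-2*-18 - -23*29)=703; twice the area = |1606| = 1606; area = 803; boundary points = 22 + 1 + 1 = 24; strictly interior points = area - boundary/2 + 1 = 792; answer 792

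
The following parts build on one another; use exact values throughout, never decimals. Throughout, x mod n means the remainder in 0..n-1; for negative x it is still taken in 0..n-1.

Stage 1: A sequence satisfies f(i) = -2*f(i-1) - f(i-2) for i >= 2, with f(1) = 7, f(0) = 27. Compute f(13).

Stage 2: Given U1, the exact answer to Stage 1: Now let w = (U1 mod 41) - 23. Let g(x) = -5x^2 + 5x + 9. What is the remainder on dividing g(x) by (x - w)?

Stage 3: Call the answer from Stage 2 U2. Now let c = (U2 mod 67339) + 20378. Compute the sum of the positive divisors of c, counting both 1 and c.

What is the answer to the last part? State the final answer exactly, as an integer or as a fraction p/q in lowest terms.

Stage 1: f(2) = -2*(7) - 1*(27) = -41; iterating: f(2)=-41, f(3)=75, f(4)=-109, f(5)=143, f(6)=-177, f(7)=211, f(8)=-245, f(9)=279, f(10)=-313, f(11)=347, f(12)=-381, f(13)=415; answer 415
Stage 2: U1 = 415; w = -18; remainder = value at the root: -5*(-18)^2 + 5*(-18)^1 + 9 = (-1620) + (-90) + (9) = -1701; answer -1701
Stage 3: U2 = -1701; c = 86016; 86016 = 2^12 * 3 * 7; sigma = (1 + 2 + 4 + 8 + 16 + 32 + 64 + 128 + 256 + 512 + 1024 + 2048 + 4096) * (1 + 3) * (1 + 7) = 8191 * 4 * 8 = 262112; answer 262112

262112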